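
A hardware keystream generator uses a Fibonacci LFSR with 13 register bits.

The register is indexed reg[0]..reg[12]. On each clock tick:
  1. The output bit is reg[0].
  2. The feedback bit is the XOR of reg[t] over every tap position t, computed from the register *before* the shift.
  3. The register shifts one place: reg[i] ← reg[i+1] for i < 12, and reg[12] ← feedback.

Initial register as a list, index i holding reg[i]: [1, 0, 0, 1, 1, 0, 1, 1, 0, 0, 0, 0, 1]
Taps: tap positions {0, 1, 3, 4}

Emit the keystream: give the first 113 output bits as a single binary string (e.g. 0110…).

10011011000011100010110000001110101001000110010001001110010100100010101000101100011011101000100101111010001111111

step | reg (before) | out | fb
   0 | 1001101100001 | 1 | 1
   1 | 0011011000011 | 0 | 1
   2 | 0110110000111 | 0 | 0
   3 | 1101100001110 | 1 | 0
   4 | 1011000011100 | 1 | 0
   5 | 0110000111000 | 0 | 1
   6 | 1100001110001 | 1 | 0
   7 | 1000011100010 | 1 | 1
   8 | 0000111000101 | 0 | 1
   9 | 0001110001011 | 0 | 0
  10 | 0011100010110 | 0 | 0
  11 | 0111000101100 | 0 | 0
  12 | 1110001011000 | 1 | 0
  13 | 1100010110000 | 1 | 0
  14 | 1000101100000 | 1 | 0
  15 | 0001011000000 | 0 | 1
  16 | 0010110000001 | 0 | 1
  17 | 0101100000011 | 0 | 1
  18 | 1011000000111 | 1 | 0
  19 | 0110000001110 | 0 | 1
  20 | 1100000011101 | 1 | 0
  21 | 1000000111010 | 1 | 1
  22 | 0000001110101 | 0 | 0
  23 | 0000011101010 | 0 | 0
  24 | 0000111010100 | 0 | 1
  25 | 0001110101001 | 0 | 0
  26 | 0011101010010 | 0 | 0
  27 | 0111010100100 | 0 | 0
  28 | 1110101001000 | 1 | 1
  29 | 1101010010001 | 1 | 1
  30 | 1010100100011 | 1 | 0
  31 | 0101001000110 | 0 | 0
  32 | 1010010001100 | 1 | 1
  33 | 0100100011001 | 0 | 0
  34 | 1001000110010 | 1 | 0
  35 | 0010001100100 | 0 | 0
  36 | 0100011001000 | 0 | 1
  37 | 1000110010001 | 1 | 0
  38 | 0001100100010 | 0 | 0
  39 | 0011001000100 | 0 | 1
  40 | 0110010001001 | 0 | 1
  41 | 1100100010011 | 1 | 1
  42 | 1001000100111 | 1 | 0
  43 | 0010001001110 | 0 | 0
  44 | 0100010011100 | 0 | 1
  45 | 1000100111001 | 1 | 0
  46 | 0001001110010 | 0 | 1
  47 | 0010011100101 | 0 | 0
  48 | 0100111001010 | 0 | 0
  49 | 1001110010100 | 1 | 1
  50 | 0011100101001 | 0 | 0
  51 | 0111001010010 | 0 | 0
  52 | 1110010100100 | 1 | 0
  53 | 1100101001000 | 1 | 1
  54 | 1001010010001 | 1 | 0
  55 | 0010100100010 | 0 | 1
  56 | 0101001000101 | 0 | 0
  57 | 1010010001010 | 1 | 1
  58 | 0100100010101 | 0 | 0
  59 | 1001000101010 | 1 | 0
  60 | 0010001010100 | 0 | 0
  61 | 0100010101000 | 0 | 1
  62 | 1000101010001 | 1 | 0
  63 | 0001010100010 | 0 | 1
  64 | 0010101000101 | 0 | 1
  65 | 0101010001011 | 0 | 0
  66 | 1010100010110 | 1 | 0
  67 | 0101000101100 | 0 | 0
  68 | 1010001011000 | 1 | 1
  69 | 0100010110001 | 0 | 1
  70 | 1000101100011 | 1 | 0
  71 | 0001011000110 | 0 | 1
  72 | 0010110001101 | 0 | 1
  73 | 0101100011011 | 0 | 1
  74 | 1011000110111 | 1 | 0
  75 | 0110001101110 | 0 | 1
  76 | 1100011011101 | 1 | 0
  77 | 1000110111010 | 1 | 0
  78 | 0001101110100 | 0 | 0
  79 | 0011011101000 | 0 | 1
  80 | 0110111010001 | 0 | 0
  81 | 1101110100010 | 1 | 0
  82 | 1011101000100 | 1 | 1
  83 | 0111010001001 | 0 | 0
  84 | 1110100010010 | 1 | 1
  85 | 1101000100101 | 1 | 1
  86 | 1010001001011 | 1 | 1
  87 | 0100010010111 | 0 | 1
  88 | 1000100101111 | 1 | 0
  89 | 0001001011110 | 0 | 1
  90 | 0010010111101 | 0 | 0
  91 | 0100101111010 | 0 | 0
  92 | 1001011110100 | 1 | 0
  93 | 0010111101000 | 0 | 1
  94 | 0101111010001 | 0 | 1
  95 | 1011110100011 | 1 | 1
  96 | 0111101000111 | 0 | 1
  97 | 1111010001111 | 1 | 1
  98 | 1110100011111 | 1 | 1
  99 | 1101000111111 | 1 | 1
 100 | 1010001111111 | 1 | 1
 101 | 0100011111111 | 0 | 1
 102 | 1000111111111 | 1 | 0
 103 | 0001111111110 | 0 | 0
 104 | 0011111111100 | 0 | 0
 105 | 0111111111000 | 0 | 1
 106 | 1111111110001 | 1 | 0
 107 | 1111111100010 | 1 | 0
 108 | 1111111000100 | 1 | 0
 109 | 1111110001000 | 1 | 0
 110 | 1111100010000 | 1 | 0
 111 | 1111000100000 | 1 | 1
 112 | 1110001000001 | 1 | 0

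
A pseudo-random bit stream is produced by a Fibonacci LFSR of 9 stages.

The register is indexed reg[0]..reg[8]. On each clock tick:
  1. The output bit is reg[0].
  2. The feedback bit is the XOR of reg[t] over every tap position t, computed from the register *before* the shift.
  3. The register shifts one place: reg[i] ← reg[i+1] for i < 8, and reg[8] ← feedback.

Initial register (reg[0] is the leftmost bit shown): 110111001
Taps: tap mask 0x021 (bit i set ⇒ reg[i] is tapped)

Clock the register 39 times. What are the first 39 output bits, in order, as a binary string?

110111001010010000010011001110100011111

step | reg (before) | out | fb
   0 | 110111001 | 1 | 0
   1 | 101110010 | 1 | 1
   2 | 011100101 | 0 | 0
   3 | 111001010 | 1 | 0
   4 | 110010100 | 1 | 1
   5 | 100101001 | 1 | 0
   6 | 001010010 | 0 | 0
   7 | 010100100 | 0 | 0
   8 | 101001000 | 1 | 0
   9 | 010010000 | 0 | 0
  10 | 100100000 | 1 | 1
  11 | 001000001 | 0 | 0
  12 | 010000010 | 0 | 0
  13 | 100000100 | 1 | 1
  14 | 000001001 | 0 | 1
  15 | 000010011 | 0 | 0
  16 | 000100110 | 0 | 0
  17 | 001001100 | 0 | 1
  18 | 010011001 | 0 | 1
  19 | 100110011 | 1 | 1
  20 | 001100111 | 0 | 0
  21 | 011001110 | 0 | 1
  22 | 110011101 | 1 | 0
  23 | 100111010 | 1 | 0
  24 | 001110100 | 0 | 0
  25 | 011101000 | 0 | 1
  26 | 111010001 | 1 | 1
  27 | 110100011 | 1 | 1
  28 | 101000111 | 1 | 1
  29 | 010001111 | 0 | 1
  30 | 100011111 | 1 | 0
  31 | 000111110 | 0 | 1
  32 | 001111101 | 0 | 1
  33 | 011111011 | 0 | 1
  34 | 111110111 | 1 | 1
  35 | 111101111 | 1 | 0
  36 | 111011110 | 1 | 0
  37 | 110111100 | 1 | 0
  38 | 101111000 | 1 | 0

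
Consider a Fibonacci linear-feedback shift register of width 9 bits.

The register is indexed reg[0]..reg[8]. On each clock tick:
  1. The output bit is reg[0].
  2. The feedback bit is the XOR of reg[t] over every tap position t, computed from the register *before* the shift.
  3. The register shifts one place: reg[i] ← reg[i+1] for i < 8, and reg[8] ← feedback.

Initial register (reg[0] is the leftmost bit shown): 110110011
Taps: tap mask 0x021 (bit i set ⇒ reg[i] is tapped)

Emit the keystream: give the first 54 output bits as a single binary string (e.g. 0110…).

step | reg (before) | out | fb
   0 | 110110011 | 1 | 1
   1 | 101100111 | 1 | 1
   2 | 011001111 | 0 | 1
   3 | 110011111 | 1 | 0
   4 | 100111110 | 1 | 0
   5 | 001111100 | 0 | 1
   6 | 011111001 | 0 | 1
   7 | 111110011 | 1 | 1
   8 | 111100111 | 1 | 1
   9 | 111001111 | 1 | 0
  10 | 110011110 | 1 | 0
  11 | 100111100 | 1 | 0
  12 | 001111000 | 0 | 1
  13 | 011110001 | 0 | 0
  14 | 111100010 | 1 | 1
  15 | 111000101 | 1 | 1
  16 | 110001011 | 1 | 0
  17 | 100010110 | 1 | 1
  18 | 000101101 | 0 | 1
  19 | 001011011 | 0 | 1
  20 | 010110111 | 0 | 0
  21 | 101101110 | 1 | 0
  22 | 011011100 | 0 | 1
  23 | 110111001 | 1 | 0
  24 | 101110010 | 1 | 1
  25 | 011100101 | 0 | 0
  26 | 111001010 | 1 | 0
  27 | 110010100 | 1 | 1
  28 | 100101001 | 1 | 0
  29 | 001010010 | 0 | 0
  30 | 010100100 | 0 | 0
  31 | 101001000 | 1 | 0
  32 | 010010000 | 0 | 0
  33 | 100100000 | 1 | 1
  34 | 001000001 | 0 | 0
  35 | 010000010 | 0 | 0
  36 | 100000100 | 1 | 1
  37 | 000001001 | 0 | 1
  38 | 000010011 | 0 | 0
  39 | 000100110 | 0 | 0
  40 | 001001100 | 0 | 1
  41 | 010011001 | 0 | 1
  42 | 100110011 | 1 | 1
  43 | 001100111 | 0 | 0
  44 | 011001110 | 0 | 1
  45 | 110011101 | 1 | 0
  46 | 100111010 | 1 | 0
  47 | 001110100 | 0 | 0
  48 | 011101000 | 0 | 1
  49 | 111010001 | 1 | 1
  50 | 110100011 | 1 | 1
  51 | 101000111 | 1 | 1
  52 | 010001111 | 0 | 1
  53 | 100011111 | 1 | 0

110110011111001111000101101110010100100000100110011101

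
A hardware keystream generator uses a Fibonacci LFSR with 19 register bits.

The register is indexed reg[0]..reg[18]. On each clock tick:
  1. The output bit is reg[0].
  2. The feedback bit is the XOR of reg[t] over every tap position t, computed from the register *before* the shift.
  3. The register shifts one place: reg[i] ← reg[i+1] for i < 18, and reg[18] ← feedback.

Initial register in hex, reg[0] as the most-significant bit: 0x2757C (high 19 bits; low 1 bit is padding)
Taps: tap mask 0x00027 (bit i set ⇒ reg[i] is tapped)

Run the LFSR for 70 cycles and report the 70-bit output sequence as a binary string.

k : reg_k → out_k, fb_k
0: 0010011101010111110 → 0, fb=0
1: 0100111010101111100 → 0, fb=0
2: 1001110101011111000 → 1, fb=0
3: 0011101010111110000 → 0, fb=1
4: 0111010101111100001 → 0, fb=1
5: 1110101011111000011 → 1, fb=1
6: 1101010111110000111 → 1, fb=1
7: 1010101111100001111 → 1, fb=0
8: 0101011111000011110 → 0, fb=0
9: 1010111110000111100 → 1, fb=1
10: 0101111100001111001 → 0, fb=0
11: 1011111000011110010 → 1, fb=1
12: 0111110000111100101 → 0, fb=1
13: 1111100001111001011 → 1, fb=1
14: 1111000011110010111 → 1, fb=1
15: 1110000111100101111 → 1, fb=1
16: 1100001111001011111 → 1, fb=0
17: 1000011110010111110 → 1, fb=0
18: 0000111100101111100 → 0, fb=1
19: 0001111001011111001 → 0, fb=1
20: 0011110010111110011 → 0, fb=0
21: 0111100101111100110 → 0, fb=0
22: 1111001011111001100 → 1, fb=1
23: 1110010111110011001 → 1, fb=0
24: 1100101111100110010 → 1, fb=0
25: 1001011111001100100 → 1, fb=0
26: 0010111110011001000 → 0, fb=0
27: 0101111100110010000 → 0, fb=0
28: 1011111001100100000 → 1, fb=1
29: 0111110011001000001 → 0, fb=1
30: 1111100110010000011 → 1, fb=1
31: 1111001100100000111 → 1, fb=1
32: 1110011001000001111 → 1, fb=0
33: 1100110010000011110 → 1, fb=1
34: 1001100100000111101 → 1, fb=1
35: 0011001000001111011 → 0, fb=1
36: 0110010000011110111 → 0, fb=1
37: 1100100000111101111 → 1, fb=0
38: 1001000001111011110 → 1, fb=1
39: 0010000011110111101 → 0, fb=1
40: 0100000111101111011 → 0, fb=1
41: 1000001111011110111 → 1, fb=1
42: 0000011110111101111 → 0, fb=1
43: 0000111101111011111 → 0, fb=1
44: 0001111011110111111 → 0, fb=1
45: 0011110111101111111 → 0, fb=0
46: 0111101111011111110 → 0, fb=0
47: 1111011110111111100 → 1, fb=0
48: 1110111101111111000 → 1, fb=0
49: 1101111011111110000 → 1, fb=1
50: 1011110111111100001 → 1, fb=1
51: 0111101111111000011 → 0, fb=0
52: 1111011111110000110 → 1, fb=0
53: 1110111111100001100 → 1, fb=0
54: 1101111111000011000 → 1, fb=1
55: 1011111110000110001 → 1, fb=1
56: 0111111100001100011 → 0, fb=1
57: 1111111000011000111 → 1, fb=0
58: 1111110000110001110 → 1, fb=0
59: 1111100001100011100 → 1, fb=1
60: 1111000011000111001 → 1, fb=1
61: 1110000110001110011 → 1, fb=1
62: 1100001100011100111 → 1, fb=0
63: 1000011000111001110 → 1, fb=0
64: 0000110001110011100 → 0, fb=1
65: 0001100011100111001 → 0, fb=0
66: 0011000111001110010 → 0, fb=1
67: 0110001110011100101 → 0, fb=0
68: 1100011100111001010 → 1, fb=1
69: 1000111001110010101 → 1, fb=0

0010011101010111110000111100101111100110010000011110111101111111000011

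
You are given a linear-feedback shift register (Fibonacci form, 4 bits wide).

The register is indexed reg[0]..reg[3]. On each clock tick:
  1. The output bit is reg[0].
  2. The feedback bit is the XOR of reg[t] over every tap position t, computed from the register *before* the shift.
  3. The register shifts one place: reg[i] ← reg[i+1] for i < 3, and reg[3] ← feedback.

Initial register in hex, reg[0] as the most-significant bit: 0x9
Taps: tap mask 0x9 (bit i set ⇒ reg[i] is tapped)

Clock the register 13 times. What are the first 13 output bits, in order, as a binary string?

1001000111101

k : reg_k → out_k, fb_k
0: 1001 → 1, fb=0
1: 0010 → 0, fb=0
2: 0100 → 0, fb=0
3: 1000 → 1, fb=1
4: 0001 → 0, fb=1
5: 0011 → 0, fb=1
6: 0111 → 0, fb=1
7: 1111 → 1, fb=0
8: 1110 → 1, fb=1
9: 1101 → 1, fb=0
10: 1010 → 1, fb=1
11: 0101 → 0, fb=1
12: 1011 → 1, fb=0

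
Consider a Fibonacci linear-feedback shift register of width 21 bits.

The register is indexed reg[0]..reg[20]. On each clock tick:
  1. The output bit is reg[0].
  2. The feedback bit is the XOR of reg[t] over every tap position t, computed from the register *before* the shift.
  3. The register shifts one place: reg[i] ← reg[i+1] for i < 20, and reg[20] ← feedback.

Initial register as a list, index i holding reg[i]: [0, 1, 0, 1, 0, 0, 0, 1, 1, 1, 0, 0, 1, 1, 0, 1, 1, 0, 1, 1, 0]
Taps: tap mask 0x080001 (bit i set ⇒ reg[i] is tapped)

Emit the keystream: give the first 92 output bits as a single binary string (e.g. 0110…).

01010001110011011011011101011000011100011100100011111100101001111010110011010001011001000111

k : reg_k → out_k, fb_k
0: 010100011100110110110 → 0, fb=1
1: 101000111001101101101 → 1, fb=1
2: 010001110011011011011 → 0, fb=1
3: 100011100110110110111 → 1, fb=0
4: 000111001101101101110 → 0, fb=1
5: 001110011011011011101 → 0, fb=0
6: 011100110110110111010 → 0, fb=1
7: 111001101101101110101 → 1, fb=1
8: 110011011011011101011 → 1, fb=0
9: 100110110110111010110 → 1, fb=0
10: 001101101101110101100 → 0, fb=0
11: 011011011011101011000 → 0, fb=0
12: 110110110111010110000 → 1, fb=1
13: 101101101110101100001 → 1, fb=1
14: 011011011101011000011 → 0, fb=1
15: 110110111010110000111 → 1, fb=0
16: 101101110101100001110 → 1, fb=0
17: 011011101011000011100 → 0, fb=0
18: 110111010110000111000 → 1, fb=1
19: 101110101100001110001 → 1, fb=1
20: 011101011000011100011 → 0, fb=1
21: 111010110000111000111 → 1, fb=0
22: 110101100001110001110 → 1, fb=0
23: 101011000011100011100 → 1, fb=1
24: 010110000111000111001 → 0, fb=0
25: 101100001110001110010 → 1, fb=0
26: 011000011100011100100 → 0, fb=0
27: 110000111000111001000 → 1, fb=1
28: 100001110001110010001 → 1, fb=1
29: 000011100011100100011 → 0, fb=1
30: 000111000111001000111 → 0, fb=1
31: 001110001110010001111 → 0, fb=1
32: 011100011100100011111 → 0, fb=1
33: 111000111001000111111 → 1, fb=0
34: 110001110010001111110 → 1, fb=0
35: 100011100100011111100 → 1, fb=1
36: 000111001000111111001 → 0, fb=0
37: 001110010001111110010 → 0, fb=1
38: 011100100011111100101 → 0, fb=0
39: 111001000111111001010 → 1, fb=0
40: 110010001111110010100 → 1, fb=1
41: 100100011111100101001 → 1, fb=1
42: 001000111111001010011 → 0, fb=1
43: 010001111110010100111 → 0, fb=1
44: 100011111100101001111 → 1, fb=0
45: 000111111001010011110 → 0, fb=1
46: 001111110010100111101 → 0, fb=0
47: 011111100101001111010 → 0, fb=1
48: 111111001010011110101 → 1, fb=1
49: 111110010100111101011 → 1, fb=0
50: 111100101001111010110 → 1, fb=0
51: 111001010011110101100 → 1, fb=1
52: 110010100111101011001 → 1, fb=1
53: 100101001111010110011 → 1, fb=0
54: 001010011110101100110 → 0, fb=1
55: 010100111101011001101 → 0, fb=0
56: 101001111010110011010 → 1, fb=0
57: 010011110101100110100 → 0, fb=0
58: 100111101011001101000 → 1, fb=1
59: 001111010110011010001 → 0, fb=0
60: 011110101100110100010 → 0, fb=1
61: 111101011001101000101 → 1, fb=1
62: 111010110011010001011 → 1, fb=0
63: 110101100110100010110 → 1, fb=0
64: 101011001101000101100 → 1, fb=1
65: 010110011010001011001 → 0, fb=0
66: 101100110100010110010 → 1, fb=0
67: 011001101000101100100 → 0, fb=0
68: 110011010001011001000 → 1, fb=1
69: 100110100010110010001 → 1, fb=1
70: 001101000101100100011 → 0, fb=1
71: 011010001011001000111 → 0, fb=1
72: 110100010110010001111 → 1, fb=0
73: 101000101100100011110 → 1, fb=0
74: 010001011001000111100 → 0, fb=0
75: 100010110010001111000 → 1, fb=1
76: 000101100100011110001 → 0, fb=0
77: 001011001000111100010 → 0, fb=1
78: 010110010001111000101 → 0, fb=0
79: 101100100011110001010 → 1, fb=0
80: 011001000111100010100 → 0, fb=0
81: 110010001111000101000 → 1, fb=1
82: 100100011110001010001 → 1, fb=1
83: 001000111100010100011 → 0, fb=1
84: 010001111000101000111 → 0, fb=1
85: 100011110001010001111 → 1, fb=0
86: 000111100010100011110 → 0, fb=1
87: 001111000101000111101 → 0, fb=0
88: 011110001010001111010 → 0, fb=1
89: 111100010100011110101 → 1, fb=1
90: 111000101000111101011 → 1, fb=0
91: 110001010001111010110 → 1, fb=0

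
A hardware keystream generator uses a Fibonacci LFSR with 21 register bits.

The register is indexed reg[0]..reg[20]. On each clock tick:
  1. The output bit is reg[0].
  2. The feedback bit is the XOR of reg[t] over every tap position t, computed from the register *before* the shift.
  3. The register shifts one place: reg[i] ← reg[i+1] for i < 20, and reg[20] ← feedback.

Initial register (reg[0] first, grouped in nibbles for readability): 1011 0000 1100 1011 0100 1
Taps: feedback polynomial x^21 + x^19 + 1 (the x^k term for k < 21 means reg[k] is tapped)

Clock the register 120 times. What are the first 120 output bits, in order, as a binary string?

101100001100101101001110000001111011011110010101011001001001101000100011110100001110101111100111010100111011001111001000

step | reg (before) | out | fb
   0 | 101100001100101101001 | 1 | 1
   1 | 011000011001011010011 | 0 | 1
   2 | 110000110010110100111 | 1 | 0
   3 | 100001100101101001110 | 1 | 0
   4 | 000011001011010011100 | 0 | 0
   5 | 000110010110100111000 | 0 | 0
   6 | 001100101101001110000 | 0 | 0
   7 | 011001011010011100000 | 0 | 0
   8 | 110010110100111000000 | 1 | 1
   9 | 100101101001110000001 | 1 | 1
  10 | 001011010011100000011 | 0 | 1
  11 | 010110100111000000111 | 0 | 1
  12 | 101101001110000001111 | 1 | 0
  13 | 011010011100000011110 | 0 | 1
  14 | 110100111000000111101 | 1 | 1
  15 | 101001110000001111011 | 1 | 0
  16 | 010011100000011110110 | 0 | 1
  17 | 100111000000111101101 | 1 | 1
  18 | 001110000001111011011 | 0 | 1
  19 | 011100000011110110111 | 0 | 1
  20 | 111000000111101101111 | 1 | 0
  21 | 110000001111011011110 | 1 | 0
  22 | 100000011110110111100 | 1 | 1
  23 | 000000111101101111001 | 0 | 0
  24 | 000001111011011110010 | 0 | 1
  25 | 000011110110111100101 | 0 | 0
  26 | 000111101101111001010 | 0 | 1
  27 | 001111011011110010101 | 0 | 0
  28 | 011110110111100101010 | 0 | 1
  29 | 111101101111001010101 | 1 | 1
  30 | 111011011110010101011 | 1 | 0
  31 | 110110111100101010110 | 1 | 0
  32 | 101101111001010101100 | 1 | 1
  33 | 011011110010101011001 | 0 | 0
  34 | 110111100101010110010 | 1 | 0
  35 | 101111001010101100100 | 1 | 1
  36 | 011110010101011001001 | 0 | 0
  37 | 111100101010110010010 | 1 | 0
  38 | 111001010101100100100 | 1 | 1
  39 | 110010101011001001001 | 1 | 1
  40 | 100101010110010010011 | 1 | 0
  41 | 001010101100100100110 | 0 | 1
  42 | 010101011001001001101 | 0 | 0
  43 | 101010110010010011010 | 1 | 0
  44 | 010101100100100110100 | 0 | 0
  45 | 101011001001001101000 | 1 | 1
  46 | 010110010010011010001 | 0 | 0
  47 | 101100100100110100010 | 1 | 0
  48 | 011001001001101000100 | 0 | 0
  49 | 110010010011010001000 | 1 | 1
  50 | 100100100110100010001 | 1 | 1
  51 | 001001001101000100011 | 0 | 1
  52 | 010010011010001000111 | 0 | 1
  53 | 100100110100010001111 | 1 | 0
  54 | 001001101000100011110 | 0 | 1
  55 | 010011010001000111101 | 0 | 0
  56 | 100110100010001111010 | 1 | 0
  57 | 001101000100011110100 | 0 | 0
  58 | 011010001000111101000 | 0 | 0
  59 | 110100010001111010000 | 1 | 1
  60 | 101000100011110100001 | 1 | 1
  61 | 010001000111101000011 | 0 | 1
  62 | 100010001111010000111 | 1 | 0
  63 | 000100011110100001110 | 0 | 1
  64 | 001000111101000011101 | 0 | 0
  65 | 010001111010000111010 | 0 | 1
  66 | 100011110100001110101 | 1 | 1
  67 | 000111101000011101011 | 0 | 1
  68 | 001111010000111010111 | 0 | 1
  69 | 011110100001110101111 | 0 | 1
  70 | 111101000011101011111 | 1 | 0
  71 | 111010000111010111110 | 1 | 0
  72 | 110100001110101111100 | 1 | 1
  73 | 101000011101011111001 | 1 | 1
  74 | 010000111010111110011 | 0 | 1
  75 | 100001110101111100111 | 1 | 0
  76 | 000011101011111001110 | 0 | 1
  77 | 000111010111110011101 | 0 | 0
  78 | 001110101111100111010 | 0 | 1
  79 | 011101011111001110101 | 0 | 0
  80 | 111010111110011101010 | 1 | 0
  81 | 110101111100111010100 | 1 | 1
  82 | 101011111001110101001 | 1 | 1
  83 | 010111110011101010011 | 0 | 1
  84 | 101111100111010100111 | 1 | 0
  85 | 011111001110101001110 | 0 | 1
  86 | 111110011101010011101 | 1 | 1
  87 | 111100111010100111011 | 1 | 0
  88 | 111001110101001110110 | 1 | 0
  89 | 110011101010011101100 | 1 | 1
  90 | 100111010100111011001 | 1 | 1
  91 | 001110101001110110011 | 0 | 1
  92 | 011101010011101100111 | 0 | 1
  93 | 111010100111011001111 | 1 | 0
  94 | 110101001110110011110 | 1 | 0
  95 | 101010011101100111100 | 1 | 1
  96 | 010100111011001111001 | 0 | 0
  97 | 101001110110011110010 | 1 | 0
  98 | 010011101100111100100 | 0 | 0
  99 | 100111011001111001000 | 1 | 1
 100 | 001110110011110010001 | 0 | 0
 101 | 011101100111100100010 | 0 | 1
 102 | 111011001111001000101 | 1 | 1
 103 | 110110011110010001011 | 1 | 0
 104 | 101100111100100010110 | 1 | 0
 105 | 011001111001000101100 | 0 | 0
 106 | 110011110010001011000 | 1 | 1
 107 | 100111100100010110001 | 1 | 1
 108 | 001111001000101100011 | 0 | 1
 109 | 011110010001011000111 | 0 | 1
 110 | 111100100010110001111 | 1 | 0
 111 | 111001000101100011110 | 1 | 0
 112 | 110010001011000111100 | 1 | 1
 113 | 100100010110001111001 | 1 | 1
 114 | 001000101100011110011 | 0 | 1
 115 | 010001011000111100111 | 0 | 1
 116 | 100010110001111001111 | 1 | 0
 117 | 000101100011110011110 | 0 | 1
 118 | 001011000111100111101 | 0 | 0
 119 | 010110001111001111010 | 0 | 1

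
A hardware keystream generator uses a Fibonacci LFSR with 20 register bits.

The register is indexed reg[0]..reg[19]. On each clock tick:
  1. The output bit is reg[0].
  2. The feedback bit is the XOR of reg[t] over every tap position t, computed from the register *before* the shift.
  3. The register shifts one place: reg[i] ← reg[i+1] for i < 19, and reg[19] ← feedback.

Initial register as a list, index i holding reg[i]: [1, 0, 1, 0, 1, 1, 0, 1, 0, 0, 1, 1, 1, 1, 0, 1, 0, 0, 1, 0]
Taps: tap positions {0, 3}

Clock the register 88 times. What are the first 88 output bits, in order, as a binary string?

1010110100111101001011000100110101000100111000100111011000111111000111000111110001111111

step | reg (before) | out | fb
   0 | 10101101001111010010 | 1 | 1
   1 | 01011010011110100101 | 0 | 1
   2 | 10110100111101001011 | 1 | 0
   3 | 01101001111010010110 | 0 | 0
   4 | 11010011110100101100 | 1 | 0
   5 | 10100111101001011000 | 1 | 1
   6 | 01001111010010110001 | 0 | 0
   7 | 10011110100101100010 | 1 | 0
   8 | 00111101001011000100 | 0 | 1
   9 | 01111010010110001001 | 0 | 1
  10 | 11110100101100010011 | 1 | 0
  11 | 11101001011000100110 | 1 | 1
  12 | 11010010110001001101 | 1 | 0
  13 | 10100101100010011010 | 1 | 1
  14 | 01001011000100110101 | 0 | 0
  15 | 10010110001001101010 | 1 | 0
  16 | 00101100010011010100 | 0 | 0
  17 | 01011000100110101000 | 0 | 1
  18 | 10110001001101010001 | 1 | 0
  19 | 01100010011010100010 | 0 | 0
  20 | 11000100110101000100 | 1 | 1
  21 | 10001001101010001001 | 1 | 1
  22 | 00010011010100010011 | 0 | 1
  23 | 00100110101000100111 | 0 | 0
  24 | 01001101010001001110 | 0 | 0
  25 | 10011010100010011100 | 1 | 0
  26 | 00110101000100111000 | 0 | 1
  27 | 01101010001001110001 | 0 | 0
  28 | 11010100010011100010 | 1 | 0
  29 | 10101000100111000100 | 1 | 1
  30 | 01010001001110001001 | 0 | 1
  31 | 10100010011100010011 | 1 | 1
  32 | 01000100111000100111 | 0 | 0
  33 | 10001001110001001110 | 1 | 1
  34 | 00010011100010011101 | 0 | 1
  35 | 00100111000100111011 | 0 | 0
  36 | 01001110001001110110 | 0 | 0
  37 | 10011100010011101100 | 1 | 0
  38 | 00111000100111011000 | 0 | 1
  39 | 01110001001110110001 | 0 | 1
  40 | 11100010011101100011 | 1 | 1
  41 | 11000100111011000111 | 1 | 1
  42 | 10001001110110001111 | 1 | 1
  43 | 00010011101100011111 | 0 | 1
  44 | 00100111011000111111 | 0 | 0
  45 | 01001110110001111110 | 0 | 0
  46 | 10011101100011111100 | 1 | 0
  47 | 00111011000111111000 | 0 | 1
  48 | 01110110001111110001 | 0 | 1
  49 | 11101100011111100011 | 1 | 1
  50 | 11011000111111000111 | 1 | 0
  51 | 10110001111110001110 | 1 | 0
  52 | 01100011111100011100 | 0 | 0
  53 | 11000111111000111000 | 1 | 1
  54 | 10001111110001110001 | 1 | 1
  55 | 00011111100011100011 | 0 | 1
  56 | 00111111000111000111 | 0 | 1
  57 | 01111110001110001111 | 0 | 1
  58 | 11111100011100011111 | 1 | 0
  59 | 11111000111000111110 | 1 | 0
  60 | 11110001110001111100 | 1 | 0
  61 | 11100011100011111000 | 1 | 1
  62 | 11000111000111110001 | 1 | 1
  63 | 10001110001111100011 | 1 | 1
  64 | 00011100011111000111 | 0 | 1
  65 | 00111000111110001111 | 0 | 1
  66 | 01110001111100011111 | 0 | 1
  67 | 11100011111000111111 | 1 | 1
  68 | 11000111110001111111 | 1 | 1
  69 | 10001111100011111111 | 1 | 1
  70 | 00011111000111111111 | 0 | 1
  71 | 00111110001111111111 | 0 | 1
  72 | 01111100011111111111 | 0 | 1
  73 | 11111000111111111111 | 1 | 0
  74 | 11110001111111111110 | 1 | 0
  75 | 11100011111111111100 | 1 | 1
  76 | 11000111111111111001 | 1 | 1
  77 | 10001111111111110011 | 1 | 1
  78 | 00011111111111100111 | 0 | 1
  79 | 00111111111111001111 | 0 | 1
  80 | 01111111111110011111 | 0 | 1
  81 | 11111111111100111111 | 1 | 0
  82 | 11111111111001111110 | 1 | 0
  83 | 11111111110011111100 | 1 | 0
  84 | 11111111100111111000 | 1 | 0
  85 | 11111111001111110000 | 1 | 0
  86 | 11111110011111100000 | 1 | 0
  87 | 11111100111111000000 | 1 | 0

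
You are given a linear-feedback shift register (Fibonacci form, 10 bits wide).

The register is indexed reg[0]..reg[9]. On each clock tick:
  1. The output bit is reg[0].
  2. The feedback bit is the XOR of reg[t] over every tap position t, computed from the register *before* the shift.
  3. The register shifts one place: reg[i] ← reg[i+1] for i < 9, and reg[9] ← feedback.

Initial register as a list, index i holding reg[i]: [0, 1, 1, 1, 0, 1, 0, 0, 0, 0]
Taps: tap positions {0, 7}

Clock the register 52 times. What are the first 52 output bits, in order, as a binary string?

tick  register→output (feedback)
  0  0111010000→0 (0)
  1  1110100000→1 (1)
  2  1101000001→1 (1)
  3  1010000011→1 (1)
  4  0100000111→0 (1)
  5  1000001111→1 (0)
  6  0000011110→0 (1)
  7  0000111101→0 (1)
  8  0001111011→0 (0)
  9  0011110110→0 (1)
 10  0111101101→0 (1)
 11  1111011011→1 (1)
 12  1110110111→1 (0)
 13  1101101110→1 (0)
 14  1011011100→1 (0)
 15  0110111000→0 (0)
 16  1101110000→1 (1)
 17  1011100001→1 (1)
 18  0111000011→0 (0)
 19  1110000110→1 (0)
 20  1100001100→1 (0)
 21  1000011000→1 (1)
 22  0000110001→0 (0)
 23  0001100010→0 (0)
 24  0011000100→0 (1)
 25  0110001001→0 (0)
 26  1100010010→1 (1)
 27  1000100101→1 (0)
 28  0001001010→0 (0)
 29  0010010100→0 (1)
 30  0100101001→0 (0)
 31  1001010010→1 (1)
 32  0010100101→0 (1)
 33  0101001011→0 (0)
 34  1010010110→1 (0)
 35  0100101100→0 (1)
 36  1001011001→1 (1)
 37  0010110011→0 (0)
 38  0101100110→0 (1)
 39  1011001101→1 (0)
 40  0110011010→0 (0)
 41  1100110100→1 (0)
 42  1001101000→1 (1)
 43  0011010001→0 (0)
 44  0110100010→0 (0)
 45  1101000100→1 (0)
 46  1010001000→1 (1)
 47  0100010001→0 (0)
 48  1000100010→1 (1)
 49  0001000101→0 (1)
 50  0010001011→0 (0)
 51  0100010110→0 (1)

0111010000011110110111000011000100101001011001101000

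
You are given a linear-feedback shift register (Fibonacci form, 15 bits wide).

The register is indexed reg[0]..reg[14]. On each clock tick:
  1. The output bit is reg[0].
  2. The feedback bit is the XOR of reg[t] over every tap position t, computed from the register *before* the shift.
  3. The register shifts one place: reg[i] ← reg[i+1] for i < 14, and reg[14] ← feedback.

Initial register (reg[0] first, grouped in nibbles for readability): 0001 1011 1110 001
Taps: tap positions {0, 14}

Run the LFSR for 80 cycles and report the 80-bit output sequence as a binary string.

00011011111000111101101010000101001001100000110001110111111011110100101010010100

tick  register→output (feedback)
  0  000110111110001→0 (1)
  1  001101111100011→0 (1)
  2  011011111000111→0 (1)
  3  110111110001111→1 (0)
  4  101111100011110→1 (1)
  5  011111000111101→0 (1)
  6  111110001111011→1 (0)
  7  111100011110110→1 (1)
  8  111000111101101→1 (0)
  9  110001111011010→1 (1)
 10  100011110110101→1 (0)
 11  000111101101010→0 (0)
 12  001111011010100→0 (0)
 13  011110110101000→0 (0)
 14  111101101010000→1 (1)
 15  111011010100001→1 (0)
 16  110110101000010→1 (1)
 17  101101010000101→1 (0)
 18  011010100001010→0 (0)
 19  110101000010100→1 (1)
 20  101010000101001→1 (0)
 21  010100001010010→0 (0)
 22  101000010100100→1 (1)
 23  010000101001001→0 (1)
 24  100001010010011→1 (0)
 25  000010100100110→0 (0)
 26  000101001001100→0 (0)
 27  001010010011000→0 (0)
 28  010100100110000→0 (0)
 29  101001001100000→1 (1)
 30  010010011000001→0 (1)
 31  100100110000011→1 (0)
 32  001001100000110→0 (0)
 33  010011000001100→0 (0)
 34  100110000011000→1 (1)
 35  001100000110001→0 (1)
 36  011000001100011→0 (1)
 37  110000011000111→1 (0)
 38  100000110001110→1 (1)
 39  000001100011101→0 (1)
 40  000011000111011→0 (1)
 41  000110001110111→0 (1)
 42  001100011101111→0 (1)
 43  011000111011111→0 (1)
 44  110001110111111→1 (0)
 45  100011101111110→1 (1)
 46  000111011111101→0 (1)
 47  001110111111011→0 (1)
 48  011101111110111→0 (1)
 49  111011111101111→1 (0)
 50  110111111011110→1 (1)
 51  101111110111101→1 (0)
 52  011111101111010→0 (0)
 53  111111011110100→1 (1)
 54  111110111101001→1 (0)
 55  111101111010010→1 (1)
 56  111011110100101→1 (0)
 57  110111101001010→1 (1)
 58  101111010010101→1 (0)
 59  011110100101010→0 (0)
 60  111101001010100→1 (1)
 61  111010010101001→1 (0)
 62  110100101010010→1 (1)
 63  101001010100101→1 (0)
 64  010010101001010→0 (0)
 65  100101010010100→1 (1)
 66  001010100101001→0 (1)
 67  010101001010011→0 (1)
 68  101010010100111→1 (0)
 69  010100101001110→0 (0)
 70  101001010011100→1 (1)
 71  010010100111001→0 (1)
 72  100101001110011→1 (0)
 73  001010011100110→0 (0)
 74  010100111001100→0 (0)
 75  101001110011000→1 (1)
 76  010011100110001→0 (1)
 77  100111001100011→1 (0)
 78  001110011000110→0 (0)
 79  011100110001100→0 (0)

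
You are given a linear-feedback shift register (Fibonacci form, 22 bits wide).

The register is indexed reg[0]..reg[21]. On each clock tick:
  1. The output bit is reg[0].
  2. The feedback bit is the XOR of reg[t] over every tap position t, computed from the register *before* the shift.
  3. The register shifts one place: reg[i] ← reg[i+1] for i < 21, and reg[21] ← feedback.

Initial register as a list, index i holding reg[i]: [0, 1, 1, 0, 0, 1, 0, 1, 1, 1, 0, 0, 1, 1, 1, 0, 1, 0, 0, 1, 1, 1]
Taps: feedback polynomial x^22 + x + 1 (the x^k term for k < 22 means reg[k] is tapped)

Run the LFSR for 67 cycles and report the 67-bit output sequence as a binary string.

step | reg (before) | out | fb
   0 | 0110010111001110100111 | 0 | 1
   1 | 1100101110011101001111 | 1 | 0
   2 | 1001011100111010011110 | 1 | 1
   3 | 0010111001110100111101 | 0 | 0
   4 | 0101110011101001111010 | 0 | 1
   5 | 1011100111010011110101 | 1 | 1
   6 | 0111001110100111101011 | 0 | 1
   7 | 1110011101001111010111 | 1 | 0
   8 | 1100111010011110101110 | 1 | 0
   9 | 1001110100111101011100 | 1 | 1
  10 | 0011101001111010111001 | 0 | 0
  11 | 0111010011110101110010 | 0 | 1
  12 | 1110100111101011100101 | 1 | 0
  13 | 1101001111010111001010 | 1 | 0
  14 | 1010011110101110010100 | 1 | 1
  15 | 0100111101011100101001 | 0 | 1
  16 | 1001111010111001010011 | 1 | 1
  17 | 0011110101110010100111 | 0 | 0
  18 | 0111101011100101001110 | 0 | 1
  19 | 1111010111001010011101 | 1 | 0
  20 | 1110101110010100111010 | 1 | 0
  21 | 1101011100101001110100 | 1 | 0
  22 | 1010111001010011101000 | 1 | 1
  23 | 0101110010100111010001 | 0 | 1
  24 | 1011100101001110100011 | 1 | 1
  25 | 0111001010011101000111 | 0 | 1
  26 | 1110010100111010001111 | 1 | 0
  27 | 1100101001110100011110 | 1 | 0
  28 | 1001010011101000111100 | 1 | 1
  29 | 0010100111010001111001 | 0 | 0
  30 | 0101001110100011110010 | 0 | 1
  31 | 1010011101000111100101 | 1 | 1
  32 | 0100111010001111001011 | 0 | 1
  33 | 1001110100011110010111 | 1 | 1
  34 | 0011101000111100101111 | 0 | 0
  35 | 0111010001111001011110 | 0 | 1
  36 | 1110100011110010111101 | 1 | 0
  37 | 1101000111100101111010 | 1 | 0
  38 | 1010001111001011110100 | 1 | 1
  39 | 0100011110010111101001 | 0 | 1
  40 | 1000111100101111010011 | 1 | 1
  41 | 0001111001011110100111 | 0 | 0
  42 | 0011110010111101001110 | 0 | 0
  43 | 0111100101111010011100 | 0 | 1
  44 | 1111001011110100111001 | 1 | 0
  45 | 1110010111101001110010 | 1 | 0
  46 | 1100101111010011100100 | 1 | 0
  47 | 1001011110100111001000 | 1 | 1
  48 | 0010111101001110010001 | 0 | 0
  49 | 0101111010011100100010 | 0 | 1
  50 | 1011110100111001000101 | 1 | 1
  51 | 0111101001110010001011 | 0 | 1
  52 | 1111010011100100010111 | 1 | 0
  53 | 1110100111001000101110 | 1 | 0
  54 | 1101001110010001011100 | 1 | 0
  55 | 1010011100100010111000 | 1 | 1
  56 | 0100111001000101110001 | 0 | 1
  57 | 1001110010001011100011 | 1 | 1
  58 | 0011100100010111000111 | 0 | 0
  59 | 0111001000101110001110 | 0 | 1
  60 | 1110010001011100011101 | 1 | 0
  61 | 1100100010111000111010 | 1 | 0
  62 | 1001000101110001110100 | 1 | 1
  63 | 0010001011100011101001 | 0 | 0
  64 | 0100010111000111010010 | 0 | 1
  65 | 1000101110001110100101 | 1 | 1
  66 | 0001011100011101001011 | 0 | 0

0110010111001110100111101011100101001110100011110010111101001110010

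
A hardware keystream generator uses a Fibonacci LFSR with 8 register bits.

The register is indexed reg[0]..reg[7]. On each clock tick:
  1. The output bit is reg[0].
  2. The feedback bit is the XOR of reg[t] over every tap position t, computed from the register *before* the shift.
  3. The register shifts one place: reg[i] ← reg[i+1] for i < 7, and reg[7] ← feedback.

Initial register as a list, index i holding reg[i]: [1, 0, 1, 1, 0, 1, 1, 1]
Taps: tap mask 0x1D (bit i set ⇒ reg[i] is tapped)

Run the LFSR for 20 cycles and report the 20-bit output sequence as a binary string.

10110111101011101000

k : reg_k → out_k, fb_k
0: 10110111 → 1, fb=1
1: 01101111 → 0, fb=0
2: 11011110 → 1, fb=1
3: 10111101 → 1, fb=0
4: 01111010 → 0, fb=1
5: 11110101 → 1, fb=1
6: 11101011 → 1, fb=1
7: 11010111 → 1, fb=0
8: 10101110 → 1, fb=1
9: 01011101 → 0, fb=0
10: 10111010 → 1, fb=0
11: 01110100 → 0, fb=0
12: 11101000 → 1, fb=1
13: 11010001 → 1, fb=0
14: 10100010 → 1, fb=0
15: 01000100 → 0, fb=0
16: 10001000 → 1, fb=0
17: 00010000 → 0, fb=1
18: 00100001 → 0, fb=1
19: 01000011 → 0, fb=0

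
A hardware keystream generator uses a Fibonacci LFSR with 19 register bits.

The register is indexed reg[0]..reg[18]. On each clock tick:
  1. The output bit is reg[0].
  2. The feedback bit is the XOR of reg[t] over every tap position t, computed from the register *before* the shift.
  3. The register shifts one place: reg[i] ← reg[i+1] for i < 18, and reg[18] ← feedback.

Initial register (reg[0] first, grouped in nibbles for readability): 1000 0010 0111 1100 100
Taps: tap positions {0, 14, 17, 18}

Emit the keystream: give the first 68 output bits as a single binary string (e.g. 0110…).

tick  register→output (feedback)
  0  1000001001111100100→1 (1)
  1  0000010011111001001→0 (1)
  2  0000100111110010011→0 (1)
  3  0001001111100100111→0 (0)
  4  0010011111001001110→0 (1)
  5  0100111110010011101→0 (0)
  6  1001111100100111010→1 (1)
  7  0011111001001110101→0 (0)
  8  0111110010011101010→0 (1)
  9  1111100100111010101→1 (1)
 10  1111001001110101011→1 (1)
 11  1110010011101010111→1 (0)
 12  1100100111010101110→1 (0)
 13  1001001110101011100→1 (0)
 14  0010011101010111000→0 (1)
 15  0100111010101110001→0 (0)
 16  1001110101011100010→1 (0)
 17  0011101010111000100→0 (0)
 18  0111010101110001000→0 (0)
 19  1110101011100010000→1 (0)
 20  1101010111000100000→1 (1)
 21  1010101110001000001→1 (0)
 22  0101011100010000010→0 (1)
 23  1010111000100000101→1 (0)
 24  0101110001000001010→0 (1)
 25  1011100010000010101→1 (1)
 26  0111000100000101011→0 (0)
 27  1110001000001010110→1 (1)
 28  1100010000010101101→1 (0)
 29  1000100000101011010→1 (1)
 30  0001000001010110101→0 (0)
 31  0010000010101101010→0 (1)
 32  0100000101011010101→0 (0)
 33  1000001010110101010→1 (0)
 34  0000010101101010100→0 (1)
 35  0000101011010101001→0 (1)
 36  0001010110101010011→0 (1)
 37  0010101101010100111→0 (0)
 38  0101011010101001110→0 (1)
 39  1010110101010011101→1 (1)
 40  0101101010100111011→0 (1)
 41  1011010101001110111→1 (0)
 42  0110101010011101110→0 (1)
 43  1101010100111011101→1 (1)
 44  1010101001110111011→1 (0)
 45  0101010011101110110→0 (0)
 46  1010100111011101100→1 (1)
 47  0101001110111011001→0 (0)
 48  1010011101110110010→1 (1)
 49  0100111011101100101→0 (1)
 50  1001110111011001011→1 (1)
 51  0011101110110010111→0 (1)
 52  0111011101100101111→0 (0)
 53  1110111011001011110→1 (1)
 54  1101110110010111101→1 (1)
 55  1011101100101111011→1 (0)
 56  0111011001011110110→0 (0)
 57  1110110010111101100→1 (1)
 58  1101100101111011001→1 (1)
 59  1011001011110110011→1 (0)
 60  0110010111101100110→0 (1)
 61  1100101111011001101→1 (0)
 62  1001011110110011010→1 (1)
 63  0010111101100110101→0 (0)
 64  0101111011001101010→0 (1)
 65  1011110110011010101→1 (1)
 66  0111101100110101011→0 (0)
 67  1111011001101010110→1 (1)

10000010011111001001110101011100010000010101101010100111011101100101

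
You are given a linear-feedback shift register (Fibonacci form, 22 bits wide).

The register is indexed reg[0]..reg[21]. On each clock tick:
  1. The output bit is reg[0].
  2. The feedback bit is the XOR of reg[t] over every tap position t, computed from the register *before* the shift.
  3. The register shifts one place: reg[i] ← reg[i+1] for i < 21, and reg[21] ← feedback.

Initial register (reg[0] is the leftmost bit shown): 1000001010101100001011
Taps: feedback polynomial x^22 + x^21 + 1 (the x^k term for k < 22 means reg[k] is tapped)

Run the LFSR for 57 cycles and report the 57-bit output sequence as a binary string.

100000101010110000101100000011001101111100100000001000100

step | reg (before) | out | fb
   0 | 1000001010101100001011 | 1 | 0
   1 | 0000010101011000010110 | 0 | 0
   2 | 0000101010110000101100 | 0 | 0
   3 | 0001010101100001011000 | 0 | 0
   4 | 0010101011000010110000 | 0 | 0
   5 | 0101010110000101100000 | 0 | 0
   6 | 1010101100001011000000 | 1 | 1
   7 | 0101011000010110000001 | 0 | 1
   8 | 1010110000101100000011 | 1 | 0
   9 | 0101100001011000000110 | 0 | 0
  10 | 1011000010110000001100 | 1 | 1
  11 | 0110000101100000011001 | 0 | 1
  12 | 1100001011000000110011 | 1 | 0
  13 | 1000010110000001100110 | 1 | 1
  14 | 0000101100000011001101 | 0 | 1
  15 | 0001011000000110011011 | 0 | 1
  16 | 0010110000001100110111 | 0 | 1
  17 | 0101100000011001101111 | 0 | 1
  18 | 1011000000110011011111 | 1 | 0
  19 | 0110000001100110111110 | 0 | 0
  20 | 1100000011001101111100 | 1 | 1
  21 | 1000000110011011111001 | 1 | 0
  22 | 0000001100110111110010 | 0 | 0
  23 | 0000011001101111100100 | 0 | 0
  24 | 0000110011011111001000 | 0 | 0
  25 | 0001100110111110010000 | 0 | 0
  26 | 0011001101111100100000 | 0 | 0
  27 | 0110011011111001000000 | 0 | 0
  28 | 1100110111110010000000 | 1 | 1
  29 | 1001101111100100000001 | 1 | 0
  30 | 0011011111001000000010 | 0 | 0
  31 | 0110111110010000000100 | 0 | 0
  32 | 1101111100100000001000 | 1 | 1
  33 | 1011111001000000010001 | 1 | 0
  34 | 0111110010000000100010 | 0 | 0
  35 | 1111100100000001000100 | 1 | 1
  36 | 1111001000000010001001 | 1 | 0
  37 | 1110010000000100010010 | 1 | 1
  38 | 1100100000001000100101 | 1 | 0
  39 | 1001000000010001001010 | 1 | 1
  40 | 0010000000100010010101 | 0 | 1
  41 | 0100000001000100101011 | 0 | 1
  42 | 1000000010001001010111 | 1 | 0
  43 | 0000000100010010101110 | 0 | 0
  44 | 0000001000100101011100 | 0 | 0
  45 | 0000010001001010111000 | 0 | 0
  46 | 0000100010010101110000 | 0 | 0
  47 | 0001000100101011100000 | 0 | 0
  48 | 0010001001010111000000 | 0 | 0
  49 | 0100010010101110000000 | 0 | 0
  50 | 1000100101011100000000 | 1 | 1
  51 | 0001001010111000000001 | 0 | 1
  52 | 0010010101110000000011 | 0 | 1
  53 | 0100101011100000000111 | 0 | 1
  54 | 1001010111000000001111 | 1 | 0
  55 | 0010101110000000011110 | 0 | 0
  56 | 0101011100000000111100 | 0 | 0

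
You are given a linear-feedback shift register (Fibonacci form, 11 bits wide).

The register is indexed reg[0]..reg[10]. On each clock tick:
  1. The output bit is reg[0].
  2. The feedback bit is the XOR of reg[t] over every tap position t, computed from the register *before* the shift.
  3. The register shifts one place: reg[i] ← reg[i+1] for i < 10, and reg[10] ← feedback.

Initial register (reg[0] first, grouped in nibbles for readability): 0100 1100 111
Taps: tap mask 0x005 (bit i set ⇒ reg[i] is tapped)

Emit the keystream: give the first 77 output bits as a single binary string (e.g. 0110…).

01001100111011111110101000001000010001010010101000110000010111100010010011010

k : reg_k → out_k, fb_k
0: 01001100111 → 0, fb=0
1: 10011001110 → 1, fb=1
2: 00110011101 → 0, fb=1
3: 01100111011 → 0, fb=1
4: 11001110111 → 1, fb=1
5: 10011101111 → 1, fb=1
6: 00111011111 → 0, fb=1
7: 01110111111 → 0, fb=1
8: 11101111111 → 1, fb=0
9: 11011111110 → 1, fb=1
10: 10111111101 → 1, fb=0
11: 01111111010 → 0, fb=1
12: 11111110101 → 1, fb=0
13: 11111101010 → 1, fb=0
14: 11111010100 → 1, fb=0
15: 11110101000 → 1, fb=0
16: 11101010000 → 1, fb=0
17: 11010100000 → 1, fb=1
18: 10101000001 → 1, fb=0
19: 01010000010 → 0, fb=0
20: 10100000100 → 1, fb=0
21: 01000001000 → 0, fb=0
22: 10000010000 → 1, fb=1
23: 00000100001 → 0, fb=0
24: 00001000010 → 0, fb=0
25: 00010000100 → 0, fb=0
26: 00100001000 → 0, fb=1
27: 01000010001 → 0, fb=0
28: 10000100010 → 1, fb=1
29: 00001000101 → 0, fb=0
30: 00010001010 → 0, fb=0
31: 00100010100 → 0, fb=1
32: 01000101001 → 0, fb=0
33: 10001010010 → 1, fb=1
34: 00010100101 → 0, fb=0
35: 00101001010 → 0, fb=1
36: 01010010101 → 0, fb=0
37: 10100101010 → 1, fb=0
38: 01001010100 → 0, fb=0
39: 10010101000 → 1, fb=1
40: 00101010001 → 0, fb=1
41: 01010100011 → 0, fb=0
42: 10101000110 → 1, fb=0
43: 01010001100 → 0, fb=0
44: 10100011000 → 1, fb=0
45: 01000110000 → 0, fb=0
46: 10001100000 → 1, fb=1
47: 00011000001 → 0, fb=0
48: 00110000010 → 0, fb=1
49: 01100000101 → 0, fb=1
50: 11000001011 → 1, fb=1
51: 10000010111 → 1, fb=1
52: 00000101111 → 0, fb=0
53: 00001011110 → 0, fb=0
54: 00010111100 → 0, fb=0
55: 00101111000 → 0, fb=1
56: 01011110001 → 0, fb=0
57: 10111100010 → 1, fb=0
58: 01111000100 → 0, fb=1
59: 11110001001 → 1, fb=0
60: 11100010010 → 1, fb=0
61: 11000100100 → 1, fb=1
62: 10001001001 → 1, fb=1
63: 00010010011 → 0, fb=0
64: 00100100110 → 0, fb=1
65: 01001001101 → 0, fb=0
66: 10010011010 → 1, fb=1
67: 00100110101 → 0, fb=1
68: 01001101011 → 0, fb=0
69: 10011010110 → 1, fb=1
70: 00110101101 → 0, fb=1
71: 01101011011 → 0, fb=1
72: 11010110111 → 1, fb=1
73: 10101101111 → 1, fb=0
74: 01011011110 → 0, fb=0
75: 10110111100 → 1, fb=0
76: 01101111000 → 0, fb=1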